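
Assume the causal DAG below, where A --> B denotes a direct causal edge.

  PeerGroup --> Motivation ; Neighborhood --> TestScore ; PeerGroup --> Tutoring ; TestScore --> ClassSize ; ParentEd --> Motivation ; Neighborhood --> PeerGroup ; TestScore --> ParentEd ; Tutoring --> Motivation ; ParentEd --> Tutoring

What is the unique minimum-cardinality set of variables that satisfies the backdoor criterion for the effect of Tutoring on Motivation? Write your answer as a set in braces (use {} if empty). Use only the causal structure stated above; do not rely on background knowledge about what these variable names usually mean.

{ParentEd, PeerGroup}

Variables eligible for adjustment (non-descendants of Tutoring, excluding Tutoring and Motivation): {ClassSize, Neighborhood, ParentEd, PeerGroup, TestScore}.
Backdoor paths from Tutoring to Motivation:
  P1: Tutoring <- PeerGroup <- Neighborhood -> TestScore -> ParentEd -> Motivation
  P2: Tutoring <- PeerGroup -> Motivation
  P3: Tutoring <- ParentEd <- TestScore <- Neighborhood -> PeerGroup -> Motivation
  P4: Tutoring <- ParentEd -> Motivation
The empty set is not sufficient: P1 (Tutoring <- PeerGroup <- Neighborhood -> TestScore -> ParentEd -> Motivation) has no collider blocking it and no conditioned non-collider, so it is open.
Try {ParentEd, PeerGroup}:
  P1: blocked at chain node PeerGroup ∈ conditioning set.
  P2: blocked at fork node PeerGroup ∈ conditioning set.
  P3: blocked at chain node ParentEd ∈ conditioning set.
  P4: blocked at fork node ParentEd ∈ conditioning set.
{ParentEd, PeerGroup} contains no descendant of Tutoring and blocks every backdoor path.
Every element of {ParentEd, PeerGroup} is needed (dropping ParentEd leaves P4 open; dropping PeerGroup leaves P2 open), so no proper subset is valid.
Among all size-2 subsets of the eligible variables, only {ParentEd, PeerGroup} blocks every backdoor path, so it is the unique smallest valid adjustment set.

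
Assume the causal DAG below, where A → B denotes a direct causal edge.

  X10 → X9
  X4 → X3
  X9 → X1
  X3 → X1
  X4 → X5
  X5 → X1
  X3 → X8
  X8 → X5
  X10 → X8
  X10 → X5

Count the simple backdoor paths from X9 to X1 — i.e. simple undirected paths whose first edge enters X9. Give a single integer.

A backdoor path from X9 to X1 is any simple undirected path whose first edge points into X9 (i.e. leaves X9 via a parent).
Parents of X9: {X10}.
Enumerating:
  P1: X9 <- X10 -> X8 <- X3 <- X4 -> X5 -> X1
  P2: X9 <- X10 -> X8 <- X3 -> X1
  P3: X9 <- X10 -> X8 -> X5 <- X4 -> X3 -> X1
  P4: X9 <- X10 -> X8 -> X5 -> X1
  P5: X9 <- X10 -> X5 <- X4 -> X3 -> X1
  P6: X9 <- X10 -> X5 <- X8 <- X3 -> X1
  P7: X9 <- X10 -> X5 -> X1
That exhausts the simple backdoor paths. Count: 7.

7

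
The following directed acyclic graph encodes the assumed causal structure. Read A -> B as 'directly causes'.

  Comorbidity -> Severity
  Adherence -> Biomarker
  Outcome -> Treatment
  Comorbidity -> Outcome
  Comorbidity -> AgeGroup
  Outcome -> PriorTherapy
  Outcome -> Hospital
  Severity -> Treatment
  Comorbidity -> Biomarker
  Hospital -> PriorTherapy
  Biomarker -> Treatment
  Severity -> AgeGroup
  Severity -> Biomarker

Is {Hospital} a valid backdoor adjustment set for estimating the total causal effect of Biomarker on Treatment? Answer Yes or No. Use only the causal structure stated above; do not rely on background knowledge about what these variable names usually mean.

No

Backdoor paths from Biomarker to Treatment (paths whose first edge points into Biomarker):
  P1: Biomarker <- Comorbidity -> Outcome -> Treatment
  P2: Biomarker <- Comorbidity -> Severity -> Treatment
  P3: Biomarker <- Comorbidity -> AgeGroup <- Severity -> Treatment
  P4: Biomarker <- Severity <- Comorbidity -> Outcome -> Treatment
  P5: Biomarker <- Severity -> AgeGroup <- Comorbidity -> Outcome -> Treatment
  P6: Biomarker <- Severity -> Treatment
Condition 1 (no descendant of Biomarker in the set): holds — descendants of Biomarker are {Treatment}; none are in {Hospital}.
Condition 2 (every backdoor path blocked by {Hospital}):
  P1: open — no interior node is in the conditioning set.
  P2: open — no interior node is in the conditioning set.
  P3: blocked at collider AgeGroup (neither it nor any descendant is in the conditioning set).
  P4: open — no interior node is in the conditioning set.
  P5: blocked at collider AgeGroup (neither it nor any descendant is in the conditioning set).
  P6: open — no interior node is in the conditioning set.
{Hospital} does not satisfy the backdoor criterion.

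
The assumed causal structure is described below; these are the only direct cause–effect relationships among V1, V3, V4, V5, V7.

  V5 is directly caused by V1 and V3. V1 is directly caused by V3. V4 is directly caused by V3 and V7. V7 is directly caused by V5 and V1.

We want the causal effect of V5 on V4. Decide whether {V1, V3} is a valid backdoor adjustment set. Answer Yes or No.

Backdoor paths from V5 to V4 (paths whose first edge points into V5):
  P1: V5 <- V3 -> V1 -> V7 -> V4
  P2: V5 <- V3 -> V4
  P3: V5 <- V1 <- V3 -> V4
  P4: V5 <- V1 -> V7 -> V4
Condition 1 (no descendant of V5 in the set): holds — descendants of V5 are {V4, V7}; none are in {V1, V3}.
Condition 2 (every backdoor path blocked by {V1, V3}):
  P1: blocked at fork node V3 ∈ conditioning set.
  P2: blocked at fork node V3 ∈ conditioning set.
  P3: blocked at chain node V1 ∈ conditioning set.
  P4: blocked at fork node V1 ∈ conditioning set.
{V1, V3} satisfies the backdoor criterion.

Yes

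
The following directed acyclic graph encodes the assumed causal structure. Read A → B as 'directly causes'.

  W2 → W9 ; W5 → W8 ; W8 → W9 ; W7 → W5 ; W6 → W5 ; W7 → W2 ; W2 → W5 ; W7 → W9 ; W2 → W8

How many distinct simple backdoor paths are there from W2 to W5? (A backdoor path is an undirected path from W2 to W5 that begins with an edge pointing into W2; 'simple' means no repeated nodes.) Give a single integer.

2

A backdoor path from W2 to W5 is any simple undirected path whose first edge points into W2 (i.e. leaves W2 via a parent).
Parents of W2: {W7}.
Enumerating:
  P1: W2 <- W7 -> W5
  P2: W2 <- W7 -> W9 <- W8 <- W5
That exhausts the simple backdoor paths. Count: 2.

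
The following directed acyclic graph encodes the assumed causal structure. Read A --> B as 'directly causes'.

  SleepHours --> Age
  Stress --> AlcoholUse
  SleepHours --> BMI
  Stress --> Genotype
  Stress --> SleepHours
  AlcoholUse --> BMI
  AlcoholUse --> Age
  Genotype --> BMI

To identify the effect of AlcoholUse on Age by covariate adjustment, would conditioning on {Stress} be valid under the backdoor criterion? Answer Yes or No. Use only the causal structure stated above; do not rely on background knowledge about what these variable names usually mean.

Backdoor paths from AlcoholUse to Age (paths whose first edge points into AlcoholUse):
  P1: AlcoholUse <- Stress -> SleepHours -> Age
  P2: AlcoholUse <- Stress -> Genotype -> BMI <- SleepHours -> Age
Condition 1 (no descendant of AlcoholUse in the set): holds — descendants of AlcoholUse are {Age, BMI}; none are in {Stress}.
Condition 2 (every backdoor path blocked by {Stress}):
  P1: blocked at fork node Stress ∈ conditioning set.
  P2: blocked at fork node Stress ∈ conditioning set.
{Stress} satisfies the backdoor criterion.

Yes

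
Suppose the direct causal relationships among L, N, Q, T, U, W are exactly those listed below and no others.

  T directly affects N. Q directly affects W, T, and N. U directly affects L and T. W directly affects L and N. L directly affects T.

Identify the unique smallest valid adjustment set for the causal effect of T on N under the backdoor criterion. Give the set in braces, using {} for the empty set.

{Q, W}

Variables eligible for adjustment (non-descendants of T, excluding T and N): {L, Q, U, W}.
Backdoor paths from T to N:
  P1: T <- Q -> W -> N
  P2: T <- Q -> N
  P3: T <- U -> L <- W <- Q -> N
  P4: T <- U -> L <- W -> N
  P5: T <- L <- W <- Q -> N
  P6: T <- L <- W -> N
The empty set is not sufficient: P1 (T <- Q -> W -> N) has no collider blocking it and no conditioned non-collider, so it is open.
Try {Q, W}:
  P1: blocked at fork node Q ∈ conditioning set.
  P2: blocked at fork node Q ∈ conditioning set.
  P3: blocked at collider L (neither it nor any descendant is in the conditioning set).
  P4: blocked at collider L (neither it nor any descendant is in the conditioning set).
  P5: blocked at chain node W ∈ conditioning set.
  P6: blocked at fork node W ∈ conditioning set.
{Q, W} contains no descendant of T and blocks every backdoor path.
Every element of {Q, W} is needed (dropping Q leaves P2 open; dropping W leaves P6 open), so no proper subset is valid.
Among all size-2 subsets of the eligible variables, only {Q, W} blocks every backdoor path, so it is the unique smallest valid adjustment set.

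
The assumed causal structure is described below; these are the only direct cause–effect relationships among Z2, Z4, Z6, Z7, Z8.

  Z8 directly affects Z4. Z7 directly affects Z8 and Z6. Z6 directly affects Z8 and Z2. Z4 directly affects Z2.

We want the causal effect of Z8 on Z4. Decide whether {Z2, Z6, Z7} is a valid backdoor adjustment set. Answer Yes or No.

No

Backdoor paths from Z8 to Z4 (paths whose first edge points into Z8):
  P1: Z8 <- Z7 -> Z6 -> Z2 <- Z4
  P2: Z8 <- Z6 -> Z2 <- Z4
Condition 1 (no descendant of Z8 in the set): FAILS — Z2 is a descendant of Z8.
Condition 2 (every backdoor path blocked by {Z2, Z6, Z7}):
  P1: blocked at fork node Z7 ∈ conditioning set.
  P2: blocked at fork node Z6 ∈ conditioning set.
{Z2, Z6, Z7} does not satisfy the backdoor criterion.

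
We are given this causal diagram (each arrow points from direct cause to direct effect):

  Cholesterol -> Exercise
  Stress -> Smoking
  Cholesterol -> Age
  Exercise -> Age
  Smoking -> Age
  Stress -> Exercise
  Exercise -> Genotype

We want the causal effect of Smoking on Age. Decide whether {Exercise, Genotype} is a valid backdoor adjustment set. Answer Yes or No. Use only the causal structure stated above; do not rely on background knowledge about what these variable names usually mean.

No

Backdoor paths from Smoking to Age (paths whose first edge points into Smoking):
  P1: Smoking <- Stress -> Exercise <- Cholesterol -> Age
  P2: Smoking <- Stress -> Exercise -> Age
Condition 1 (no descendant of Smoking in the set): holds — descendants of Smoking are {Age}; none are in {Exercise, Genotype}.
Condition 2 (every backdoor path blocked by {Exercise, Genotype}):
  P1: open — collider(s) Exercise are conditioned on (or have a conditioned descendant) and no non-collider on the path is in the set.
  P2: blocked at chain node Exercise ∈ conditioning set.
{Exercise, Genotype} does not satisfy the backdoor criterion.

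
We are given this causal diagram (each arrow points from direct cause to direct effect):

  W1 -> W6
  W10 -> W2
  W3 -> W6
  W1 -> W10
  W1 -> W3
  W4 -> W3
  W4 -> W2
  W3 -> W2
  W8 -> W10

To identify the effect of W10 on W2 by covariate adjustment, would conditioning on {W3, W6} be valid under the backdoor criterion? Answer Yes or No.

No

Backdoor paths from W10 to W2 (paths whose first edge points into W10):
  P1: W10 <- W1 -> W3 <- W4 -> W2
  P2: W10 <- W1 -> W3 -> W2
  P3: W10 <- W1 -> W6 <- W3 <- W4 -> W2
  P4: W10 <- W1 -> W6 <- W3 -> W2
Condition 1 (no descendant of W10 in the set): holds — descendants of W10 are {W2}; none are in {W3, W6}.
Condition 2 (every backdoor path blocked by {W3, W6}):
  P1: open — collider(s) W3 are conditioned on (or have a conditioned descendant) and no non-collider on the path is in the set.
  P2: blocked at chain node W3 ∈ conditioning set.
  P3: blocked at chain node W3 ∈ conditioning set.
  P4: blocked at fork node W3 ∈ conditioning set.
{W3, W6} does not satisfy the backdoor criterion.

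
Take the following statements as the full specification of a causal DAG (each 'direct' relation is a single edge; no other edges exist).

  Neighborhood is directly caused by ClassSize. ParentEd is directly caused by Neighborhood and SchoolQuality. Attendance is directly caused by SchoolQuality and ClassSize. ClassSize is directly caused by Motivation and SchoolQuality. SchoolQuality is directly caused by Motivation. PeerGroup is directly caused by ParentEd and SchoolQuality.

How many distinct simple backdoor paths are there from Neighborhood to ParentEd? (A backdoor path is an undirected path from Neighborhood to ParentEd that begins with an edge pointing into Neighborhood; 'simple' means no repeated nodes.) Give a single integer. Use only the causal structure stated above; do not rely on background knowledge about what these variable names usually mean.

A backdoor path from Neighborhood to ParentEd is any simple undirected path whose first edge points into Neighborhood (i.e. leaves Neighborhood via a parent).
Parents of Neighborhood: {ClassSize}.
Enumerating:
  P1: Neighborhood <- ClassSize <- Motivation -> SchoolQuality -> ParentEd
  P2: Neighborhood <- ClassSize <- Motivation -> SchoolQuality -> PeerGroup <- ParentEd
  P3: Neighborhood <- ClassSize <- SchoolQuality -> ParentEd
  P4: Neighborhood <- ClassSize <- SchoolQuality -> PeerGroup <- ParentEd
  P5: Neighborhood <- ClassSize -> Attendance <- SchoolQuality -> ParentEd
  P6: Neighborhood <- ClassSize -> Attendance <- SchoolQuality -> PeerGroup <- ParentEd
That exhausts the simple backdoor paths. Count: 6.

6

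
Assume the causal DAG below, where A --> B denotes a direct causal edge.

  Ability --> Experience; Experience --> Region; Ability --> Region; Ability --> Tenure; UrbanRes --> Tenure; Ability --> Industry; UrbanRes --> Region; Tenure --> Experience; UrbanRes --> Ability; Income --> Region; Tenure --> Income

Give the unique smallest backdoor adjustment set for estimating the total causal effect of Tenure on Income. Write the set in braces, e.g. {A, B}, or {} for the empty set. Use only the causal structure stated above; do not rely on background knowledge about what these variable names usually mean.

Variables eligible for adjustment (non-descendants of Tenure, excluding Tenure and Income): {Ability, Industry, UrbanRes}.
Backdoor paths from Tenure to Income:
  P1: Tenure <- UrbanRes -> Ability -> Experience -> Region <- Income
  P2: Tenure <- UrbanRes -> Ability -> Region <- Income
  P3: Tenure <- UrbanRes -> Region <- Income
  P4: Tenure <- Ability <- UrbanRes -> Region <- Income
  P5: Tenure <- Ability -> Experience -> Region <- Income
  P6: Tenure <- Ability -> Region <- Income
Each backdoor path contains an unconditioned collider, so every path is already blocked with the empty conditioning set:
  P1: blocked at collider Region (neither it nor any descendant is in the conditioning set).
  P2: blocked at collider Region (neither it nor any descendant is in the conditioning set).
  P3: blocked at collider Region (neither it nor any descendant is in the conditioning set).
  P4: blocked at collider Region (neither it nor any descendant is in the conditioning set).
  P5: blocked at collider Region (neither it nor any descendant is in the conditioning set).
  P6: blocked at collider Region (neither it nor any descendant is in the conditioning set).
The empty set is therefore the unique smallest valid set.

{}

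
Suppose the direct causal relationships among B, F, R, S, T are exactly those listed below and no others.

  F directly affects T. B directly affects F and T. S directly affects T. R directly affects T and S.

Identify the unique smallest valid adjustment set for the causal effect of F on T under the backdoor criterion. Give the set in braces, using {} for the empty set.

Variables eligible for adjustment (non-descendants of F, excluding F and T): {B, R, S}.
Backdoor paths from F to T:
  P1: F <- B -> T
The empty set is not sufficient: P1 (F <- B -> T) has no collider blocking it and no conditioned non-collider, so it is open.
Try {B}:
  P1: blocked at fork node B ∈ conditioning set.
{B} contains no descendant of F and blocks every backdoor path.
No other singleton works — e.g. {R} leaves P1 open — so {B} is the unique smallest valid adjustment set.

{B}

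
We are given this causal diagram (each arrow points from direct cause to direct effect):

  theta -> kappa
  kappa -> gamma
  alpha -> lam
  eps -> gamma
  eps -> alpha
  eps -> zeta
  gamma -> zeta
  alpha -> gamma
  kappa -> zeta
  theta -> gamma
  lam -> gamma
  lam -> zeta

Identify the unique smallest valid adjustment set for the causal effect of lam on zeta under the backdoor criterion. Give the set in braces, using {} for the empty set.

{alpha}

Variables eligible for adjustment (non-descendants of lam, excluding lam and zeta): {alpha, eps, kappa, theta}.
Backdoor paths from lam to zeta:
  P1: lam <- alpha <- eps -> gamma <- theta -> kappa -> zeta
  P2: lam <- alpha <- eps -> gamma <- kappa -> zeta
  P3: lam <- alpha <- eps -> gamma -> zeta
  P4: lam <- alpha <- eps -> zeta
  P5: lam <- alpha -> gamma <- theta -> kappa -> zeta
  P6: lam <- alpha -> gamma <- eps -> zeta
  P7: lam <- alpha -> gamma <- kappa -> zeta
  P8: lam <- alpha -> gamma -> zeta
The empty set is not sufficient: P3 (lam <- alpha <- eps -> gamma -> zeta) has no collider blocking it and no conditioned non-collider, so it is open.
Try {alpha}:
  P1: blocked at chain node alpha ∈ conditioning set.
  P2: blocked at chain node alpha ∈ conditioning set.
  P3: blocked at chain node alpha ∈ conditioning set.
  P4: blocked at chain node alpha ∈ conditioning set.
  P5: blocked at fork node alpha ∈ conditioning set.
  P6: blocked at fork node alpha ∈ conditioning set.
  P7: blocked at fork node alpha ∈ conditioning set.
  P8: blocked at fork node alpha ∈ conditioning set.
{alpha} contains no descendant of lam and blocks every backdoor path.
No other singleton works — e.g. {theta} leaves P3 open — so {alpha} is the unique smallest valid adjustment set.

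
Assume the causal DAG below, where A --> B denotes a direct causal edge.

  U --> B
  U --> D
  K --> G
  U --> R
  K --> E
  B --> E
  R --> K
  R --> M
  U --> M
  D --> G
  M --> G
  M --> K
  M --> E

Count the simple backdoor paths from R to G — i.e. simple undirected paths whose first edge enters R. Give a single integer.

8

A backdoor path from R to G is any simple undirected path whose first edge points into R (i.e. leaves R via a parent).
Parents of R: {U}.
Enumerating:
  P1: R <- U -> B -> E <- M -> K -> G
  P2: R <- U -> B -> E <- M -> G
  P3: R <- U -> B -> E <- K <- M -> G
  P4: R <- U -> B -> E <- K -> G
  P5: R <- U -> M -> K -> G
  P6: R <- U -> M -> E <- K -> G
  P7: R <- U -> M -> G
  P8: R <- U -> D -> G
That exhausts the simple backdoor paths. Count: 8.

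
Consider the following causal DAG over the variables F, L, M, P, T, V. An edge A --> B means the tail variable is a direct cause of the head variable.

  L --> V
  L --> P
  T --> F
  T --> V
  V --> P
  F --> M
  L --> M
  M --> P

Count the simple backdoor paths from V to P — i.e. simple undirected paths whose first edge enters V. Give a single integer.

A backdoor path from V to P is any simple undirected path whose first edge points into V (i.e. leaves V via a parent).
Parents of V: {L, T}.
Enumerating:
  P1: V <- T -> F -> M <- L -> P
  P2: V <- T -> F -> M -> P
  P3: V <- L -> M -> P
  P4: V <- L -> P
That exhausts the simple backdoor paths. Count: 4.

4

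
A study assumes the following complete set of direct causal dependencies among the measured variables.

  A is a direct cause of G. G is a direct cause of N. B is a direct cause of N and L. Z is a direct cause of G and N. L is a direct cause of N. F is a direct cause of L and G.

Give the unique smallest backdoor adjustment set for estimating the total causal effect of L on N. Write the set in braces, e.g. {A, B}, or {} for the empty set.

Variables eligible for adjustment (non-descendants of L, excluding L and N): {A, B, F, G, Z}.
Backdoor paths from L to N:
  P1: L <- B -> N
  P2: L <- F -> G <- Z -> N
  P3: L <- F -> G -> N
The empty set is not sufficient: P1 (L <- B -> N) has no collider blocking it and no conditioned non-collider, so it is open.
Try {B, F}:
  P1: blocked at fork node B ∈ conditioning set.
  P2: blocked at fork node F ∈ conditioning set.
  P3: blocked at fork node F ∈ conditioning set.
{B, F} contains no descendant of L and blocks every backdoor path.
Every element of {B, F} is needed (dropping B leaves P1 open; dropping F leaves P3 open), so no proper subset is valid.
Among all size-2 subsets of the eligible variables, only {B, F} blocks every backdoor path, so it is the unique smallest valid adjustment set.

{B, F}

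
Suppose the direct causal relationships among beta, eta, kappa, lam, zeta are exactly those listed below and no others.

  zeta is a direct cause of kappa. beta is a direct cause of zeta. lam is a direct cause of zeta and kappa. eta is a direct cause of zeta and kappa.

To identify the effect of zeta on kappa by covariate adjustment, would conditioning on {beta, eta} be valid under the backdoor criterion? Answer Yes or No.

No

Backdoor paths from zeta to kappa (paths whose first edge points into zeta):
  P1: zeta <- lam -> kappa
  P2: zeta <- eta -> kappa
Condition 1 (no descendant of zeta in the set): holds — descendants of zeta are {kappa}; none are in {beta, eta}.
Condition 2 (every backdoor path blocked by {beta, eta}):
  P1: open — no interior node is in the conditioning set.
  P2: blocked at fork node eta ∈ conditioning set.
{beta, eta} does not satisfy the backdoor criterion.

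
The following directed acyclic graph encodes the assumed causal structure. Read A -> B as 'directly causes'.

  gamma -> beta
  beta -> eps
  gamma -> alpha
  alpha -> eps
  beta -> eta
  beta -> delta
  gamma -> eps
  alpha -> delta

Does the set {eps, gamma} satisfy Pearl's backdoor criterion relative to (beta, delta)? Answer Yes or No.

Backdoor paths from beta to delta (paths whose first edge points into beta):
  P1: beta <- gamma -> alpha -> delta
  P2: beta <- gamma -> eps <- alpha -> delta
Condition 1 (no descendant of beta in the set): FAILS — eps is a descendant of beta.
Condition 2 (every backdoor path blocked by {eps, gamma}):
  P1: blocked at fork node gamma ∈ conditioning set.
  P2: blocked at fork node gamma ∈ conditioning set.
{eps, gamma} does not satisfy the backdoor criterion.

No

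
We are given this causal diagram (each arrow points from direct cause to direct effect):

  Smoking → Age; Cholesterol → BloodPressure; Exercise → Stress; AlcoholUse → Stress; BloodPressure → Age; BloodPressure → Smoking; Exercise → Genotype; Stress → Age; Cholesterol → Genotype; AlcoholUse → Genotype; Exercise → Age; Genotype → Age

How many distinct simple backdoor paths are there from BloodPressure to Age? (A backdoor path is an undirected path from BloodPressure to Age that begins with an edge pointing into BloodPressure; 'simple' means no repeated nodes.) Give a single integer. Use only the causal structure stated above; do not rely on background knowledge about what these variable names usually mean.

5

A backdoor path from BloodPressure to Age is any simple undirected path whose first edge points into BloodPressure (i.e. leaves BloodPressure via a parent).
Parents of BloodPressure: {Cholesterol}.
Enumerating:
  P1: BloodPressure <- Cholesterol -> Genotype <- Exercise -> Stress -> Age
  P2: BloodPressure <- Cholesterol -> Genotype <- Exercise -> Age
  P3: BloodPressure <- Cholesterol -> Genotype <- AlcoholUse -> Stress <- Exercise -> Age
  P4: BloodPressure <- Cholesterol -> Genotype <- AlcoholUse -> Stress -> Age
  P5: BloodPressure <- Cholesterol -> Genotype -> Age
That exhausts the simple backdoor paths. Count: 5.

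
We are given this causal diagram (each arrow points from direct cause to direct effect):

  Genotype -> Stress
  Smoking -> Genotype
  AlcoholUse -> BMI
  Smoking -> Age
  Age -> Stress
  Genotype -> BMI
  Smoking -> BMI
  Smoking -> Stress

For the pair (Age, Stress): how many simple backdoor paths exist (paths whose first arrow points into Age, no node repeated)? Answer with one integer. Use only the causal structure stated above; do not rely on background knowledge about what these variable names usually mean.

3

A backdoor path from Age to Stress is any simple undirected path whose first edge points into Age (i.e. leaves Age via a parent).
Parents of Age: {Smoking}.
Enumerating:
  P1: Age <- Smoking -> Genotype -> Stress
  P2: Age <- Smoking -> BMI <- Genotype -> Stress
  P3: Age <- Smoking -> Stress
That exhausts the simple backdoor paths. Count: 3.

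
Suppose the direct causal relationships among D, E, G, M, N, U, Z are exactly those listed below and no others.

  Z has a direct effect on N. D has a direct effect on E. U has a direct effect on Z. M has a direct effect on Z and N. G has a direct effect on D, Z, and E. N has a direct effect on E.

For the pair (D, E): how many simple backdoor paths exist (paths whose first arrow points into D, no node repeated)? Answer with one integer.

3

A backdoor path from D to E is any simple undirected path whose first edge points into D (i.e. leaves D via a parent).
Parents of D: {G}.
Enumerating:
  P1: D <- G -> Z <- M -> N -> E
  P2: D <- G -> Z -> N -> E
  P3: D <- G -> E
That exhausts the simple backdoor paths. Count: 3.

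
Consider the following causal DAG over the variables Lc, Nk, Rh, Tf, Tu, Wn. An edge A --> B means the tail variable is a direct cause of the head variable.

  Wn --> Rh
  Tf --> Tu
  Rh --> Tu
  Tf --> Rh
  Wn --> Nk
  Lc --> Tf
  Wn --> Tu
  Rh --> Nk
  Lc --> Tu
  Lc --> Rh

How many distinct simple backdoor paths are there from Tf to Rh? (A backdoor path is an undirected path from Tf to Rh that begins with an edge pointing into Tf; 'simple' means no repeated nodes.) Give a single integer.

4

A backdoor path from Tf to Rh is any simple undirected path whose first edge points into Tf (i.e. leaves Tf via a parent).
Parents of Tf: {Lc}.
Enumerating:
  P1: Tf <- Lc -> Rh
  P2: Tf <- Lc -> Tu <- Wn -> Rh
  P3: Tf <- Lc -> Tu <- Wn -> Nk <- Rh
  P4: Tf <- Lc -> Tu <- Rh
That exhausts the simple backdoor paths. Count: 4.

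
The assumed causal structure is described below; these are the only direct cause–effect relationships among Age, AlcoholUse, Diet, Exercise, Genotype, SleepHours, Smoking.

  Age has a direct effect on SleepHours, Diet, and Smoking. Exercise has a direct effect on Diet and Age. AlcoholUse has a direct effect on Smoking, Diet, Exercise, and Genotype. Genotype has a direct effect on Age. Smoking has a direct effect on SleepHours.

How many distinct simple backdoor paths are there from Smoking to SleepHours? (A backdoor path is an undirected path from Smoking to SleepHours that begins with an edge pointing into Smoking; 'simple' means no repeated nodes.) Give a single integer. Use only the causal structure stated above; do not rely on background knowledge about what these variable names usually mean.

6

A backdoor path from Smoking to SleepHours is any simple undirected path whose first edge points into Smoking (i.e. leaves Smoking via a parent).
Parents of Smoking: {Age, AlcoholUse}.
Enumerating:
  P1: Smoking <- AlcoholUse -> Exercise -> Age -> SleepHours
  P2: Smoking <- AlcoholUse -> Exercise -> Diet <- Age -> SleepHours
  P3: Smoking <- AlcoholUse -> Genotype -> Age -> SleepHours
  P4: Smoking <- AlcoholUse -> Diet <- Exercise -> Age -> SleepHours
  P5: Smoking <- AlcoholUse -> Diet <- Age -> SleepHours
  P6: Smoking <- Age -> SleepHours
That exhausts the simple backdoor paths. Count: 6.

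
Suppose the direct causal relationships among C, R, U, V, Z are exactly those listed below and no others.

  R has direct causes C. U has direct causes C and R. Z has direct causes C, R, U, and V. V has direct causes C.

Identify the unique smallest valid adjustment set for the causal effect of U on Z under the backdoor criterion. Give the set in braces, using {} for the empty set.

Variables eligible for adjustment (non-descendants of U, excluding U and Z): {C, R, V}.
Backdoor paths from U to Z:
  P1: U <- C -> R -> Z
  P2: U <- C -> V -> Z
  P3: U <- C -> Z
  P4: U <- R <- C -> V -> Z
  P5: U <- R <- C -> Z
  P6: U <- R -> Z
The empty set is not sufficient: P1 (U <- C -> R -> Z) has no collider blocking it and no conditioned non-collider, so it is open.
Try {C, R}:
  P1: blocked at fork node C ∈ conditioning set.
  P2: blocked at fork node C ∈ conditioning set.
  P3: blocked at fork node C ∈ conditioning set.
  P4: blocked at chain node R ∈ conditioning set.
  P5: blocked at chain node R ∈ conditioning set.
  P6: blocked at fork node R ∈ conditioning set.
{C, R} contains no descendant of U and blocks every backdoor path.
Every element of {C, R} is needed (dropping C leaves P2 open; dropping R leaves P6 open), so no proper subset is valid.
Among all size-2 subsets of the eligible variables, only {C, R} blocks every backdoor path, so it is the unique smallest valid adjustment set.

{C, R}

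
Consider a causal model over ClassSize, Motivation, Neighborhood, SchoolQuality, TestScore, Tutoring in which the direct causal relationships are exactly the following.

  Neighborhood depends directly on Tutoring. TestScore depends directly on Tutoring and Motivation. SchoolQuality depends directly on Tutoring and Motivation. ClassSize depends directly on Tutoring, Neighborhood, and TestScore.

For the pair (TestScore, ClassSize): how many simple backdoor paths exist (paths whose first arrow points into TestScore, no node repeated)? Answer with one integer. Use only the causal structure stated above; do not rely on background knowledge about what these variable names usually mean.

4

A backdoor path from TestScore to ClassSize is any simple undirected path whose first edge points into TestScore (i.e. leaves TestScore via a parent).
Parents of TestScore: {Motivation, Tutoring}.
Enumerating:
  P1: TestScore <- Motivation -> SchoolQuality <- Tutoring -> Neighborhood -> ClassSize
  P2: TestScore <- Motivation -> SchoolQuality <- Tutoring -> ClassSize
  P3: TestScore <- Tutoring -> Neighborhood -> ClassSize
  P4: TestScore <- Tutoring -> ClassSize
That exhausts the simple backdoor paths. Count: 4.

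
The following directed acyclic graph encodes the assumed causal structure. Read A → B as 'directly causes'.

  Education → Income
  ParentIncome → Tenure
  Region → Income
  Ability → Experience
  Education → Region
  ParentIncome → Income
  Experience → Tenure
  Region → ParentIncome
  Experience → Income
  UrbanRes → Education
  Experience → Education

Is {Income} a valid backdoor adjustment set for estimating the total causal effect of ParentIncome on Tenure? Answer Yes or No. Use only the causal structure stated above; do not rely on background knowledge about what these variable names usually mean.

No

Backdoor paths from ParentIncome to Tenure (paths whose first edge points into ParentIncome):
  P1: ParentIncome <- Region <- Education <- Experience -> Tenure
  P2: ParentIncome <- Region <- Education -> Income <- Experience -> Tenure
  P3: ParentIncome <- Region -> Income <- Experience -> Tenure
  P4: ParentIncome <- Region -> Income <- Education <- Experience -> Tenure
Condition 1 (no descendant of ParentIncome in the set): FAILS — Income is a descendant of ParentIncome.
Condition 2 (every backdoor path blocked by {Income}):
  P1: open — no interior node is in the conditioning set.
  P2: open — collider(s) Income are conditioned on (or have a conditioned descendant) and no non-collider on the path is in the set.
  P3: open — collider(s) Income are conditioned on (or have a conditioned descendant) and no non-collider on the path is in the set.
  P4: open — collider(s) Income are conditioned on (or have a conditioned descendant) and no non-collider on the path is in the set.
{Income} does not satisfy the backdoor criterion.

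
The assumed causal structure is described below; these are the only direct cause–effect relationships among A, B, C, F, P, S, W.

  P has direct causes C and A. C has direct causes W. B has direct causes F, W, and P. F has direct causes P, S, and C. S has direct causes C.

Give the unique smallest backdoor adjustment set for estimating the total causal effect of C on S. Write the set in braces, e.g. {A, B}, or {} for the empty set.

{}

Variables eligible for adjustment (non-descendants of C, excluding C and S): {A, W}.
Backdoor paths from C to S:
  P1: C <- W -> B <- P -> F <- S
  P2: C <- W -> B <- F <- S
Each backdoor path contains an unconditioned collider, so every path is already blocked with the empty conditioning set:
  P1: blocked at collider B (neither it nor any descendant is in the conditioning set).
  P2: blocked at collider B (neither it nor any descendant is in the conditioning set).
The empty set is therefore the unique smallest valid set.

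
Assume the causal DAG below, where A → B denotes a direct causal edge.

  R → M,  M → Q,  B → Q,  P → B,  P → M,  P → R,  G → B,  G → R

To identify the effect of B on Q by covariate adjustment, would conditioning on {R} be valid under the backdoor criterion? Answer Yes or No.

Backdoor paths from B to Q (paths whose first edge points into B):
  P1: B <- G -> R <- P -> M -> Q
  P2: B <- G -> R -> M -> Q
  P3: B <- P -> R -> M -> Q
  P4: B <- P -> M -> Q
Condition 1 (no descendant of B in the set): holds — descendants of B are {Q}; none are in {R}.
Condition 2 (every backdoor path blocked by {R}):
  P1: open — collider(s) R are conditioned on (or have a conditioned descendant) and no non-collider on the path is in the set.
  P2: blocked at chain node R ∈ conditioning set.
  P3: blocked at chain node R ∈ conditioning set.
  P4: open — no interior node is in the conditioning set.
{R} does not satisfy the backdoor criterion.

No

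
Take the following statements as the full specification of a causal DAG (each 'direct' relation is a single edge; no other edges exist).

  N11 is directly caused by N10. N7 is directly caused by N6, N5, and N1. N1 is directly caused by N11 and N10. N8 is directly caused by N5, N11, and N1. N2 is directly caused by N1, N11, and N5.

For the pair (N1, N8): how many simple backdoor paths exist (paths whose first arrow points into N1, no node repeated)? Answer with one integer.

4

A backdoor path from N1 to N8 is any simple undirected path whose first edge points into N1 (i.e. leaves N1 via a parent).
Parents of N1: {N10, N11}.
Enumerating:
  P1: N1 <- N10 -> N11 -> N8
  P2: N1 <- N10 -> N11 -> N2 <- N5 -> N8
  P3: N1 <- N11 -> N8
  P4: N1 <- N11 -> N2 <- N5 -> N8
That exhausts the simple backdoor paths. Count: 4.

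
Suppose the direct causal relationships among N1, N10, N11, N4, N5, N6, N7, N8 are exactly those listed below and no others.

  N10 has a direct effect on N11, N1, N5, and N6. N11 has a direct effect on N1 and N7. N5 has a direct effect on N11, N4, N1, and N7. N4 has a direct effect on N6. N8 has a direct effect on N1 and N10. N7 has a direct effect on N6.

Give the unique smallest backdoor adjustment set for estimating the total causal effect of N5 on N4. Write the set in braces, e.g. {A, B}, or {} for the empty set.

Variables eligible for adjustment (non-descendants of N5, excluding N5 and N4): {N10, N8}.
Backdoor paths from N5 to N4:
  P1: N5 <- N10 <- N8 -> N1 <- N11 -> N7 -> N6 <- N4
  P2: N5 <- N10 -> N11 -> N7 -> N6 <- N4
  P3: N5 <- N10 -> N1 <- N11 -> N7 -> N6 <- N4
  P4: N5 <- N10 -> N6 <- N4
Each backdoor path contains an unconditioned collider, so every path is already blocked with the empty conditioning set:
  P1: blocked at collider N1 (neither it nor any descendant is in the conditioning set).
  P2: blocked at collider N6 (neither it nor any descendant is in the conditioning set).
  P3: blocked at collider N1 (neither it nor any descendant is in the conditioning set).
  P4: blocked at collider N6 (neither it nor any descendant is in the conditioning set).
The empty set is therefore the unique smallest valid set.

{}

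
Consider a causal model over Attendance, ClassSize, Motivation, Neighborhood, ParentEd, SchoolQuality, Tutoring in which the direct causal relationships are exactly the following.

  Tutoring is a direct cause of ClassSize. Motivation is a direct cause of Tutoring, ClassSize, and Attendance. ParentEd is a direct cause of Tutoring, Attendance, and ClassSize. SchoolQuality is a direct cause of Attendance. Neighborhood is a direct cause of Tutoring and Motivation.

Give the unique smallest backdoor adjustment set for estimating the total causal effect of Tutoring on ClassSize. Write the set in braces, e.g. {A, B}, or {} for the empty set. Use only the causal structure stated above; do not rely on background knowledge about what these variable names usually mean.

{Motivation, ParentEd}

Variables eligible for adjustment (non-descendants of Tutoring, excluding Tutoring and ClassSize): {Attendance, Motivation, Neighborhood, ParentEd, SchoolQuality}.
Backdoor paths from Tutoring to ClassSize:
  P1: Tutoring <- ParentEd -> Attendance <- Motivation -> ClassSize
  P2: Tutoring <- ParentEd -> ClassSize
  P3: Tutoring <- Neighborhood -> Motivation -> Attendance <- ParentEd -> ClassSize
  P4: Tutoring <- Neighborhood -> Motivation -> ClassSize
  P5: Tutoring <- Motivation -> Attendance <- ParentEd -> ClassSize
  P6: Tutoring <- Motivation -> ClassSize
The empty set is not sufficient: P2 (Tutoring <- ParentEd -> ClassSize) has no collider blocking it and no conditioned non-collider, so it is open.
Try {Motivation, ParentEd}:
  P1: blocked at fork node ParentEd ∈ conditioning set.
  P2: blocked at fork node ParentEd ∈ conditioning set.
  P3: blocked at chain node Motivation ∈ conditioning set.
  P4: blocked at chain node Motivation ∈ conditioning set.
  P5: blocked at fork node Motivation ∈ conditioning set.
  P6: blocked at fork node Motivation ∈ conditioning set.
{Motivation, ParentEd} contains no descendant of Tutoring and blocks every backdoor path.
Every element of {Motivation, ParentEd} is needed (dropping Motivation leaves P4 open; dropping ParentEd leaves P2 open), so no proper subset is valid.
Among all size-2 subsets of the eligible variables, only {Motivation, ParentEd} blocks every backdoor path, so it is the unique smallest valid adjustment set.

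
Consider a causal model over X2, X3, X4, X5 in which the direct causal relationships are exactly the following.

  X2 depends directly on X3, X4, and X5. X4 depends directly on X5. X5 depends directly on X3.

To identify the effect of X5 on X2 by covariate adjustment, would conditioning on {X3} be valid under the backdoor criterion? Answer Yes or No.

Yes

Backdoor paths from X5 to X2 (paths whose first edge points into X5):
  P1: X5 <- X3 -> X2
Condition 1 (no descendant of X5 in the set): holds — descendants of X5 are {X2, X4}; none are in {X3}.
Condition 2 (every backdoor path blocked by {X3}):
  P1: blocked at fork node X3 ∈ conditioning set.
{X3} satisfies the backdoor criterion.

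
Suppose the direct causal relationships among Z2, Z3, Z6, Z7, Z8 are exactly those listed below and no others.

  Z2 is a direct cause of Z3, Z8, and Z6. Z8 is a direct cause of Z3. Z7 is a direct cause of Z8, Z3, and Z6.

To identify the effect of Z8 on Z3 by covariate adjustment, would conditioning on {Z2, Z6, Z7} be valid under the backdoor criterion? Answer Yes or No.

Yes

Backdoor paths from Z8 to Z3 (paths whose first edge points into Z8):
  P1: Z8 <- Z7 -> Z6 <- Z2 -> Z3
  P2: Z8 <- Z7 -> Z3
  P3: Z8 <- Z2 -> Z6 <- Z7 -> Z3
  P4: Z8 <- Z2 -> Z3
Condition 1 (no descendant of Z8 in the set): holds — descendants of Z8 are {Z3}; none are in {Z2, Z6, Z7}.
Condition 2 (every backdoor path blocked by {Z2, Z6, Z7}):
  P1: blocked at fork node Z7 ∈ conditioning set.
  P2: blocked at fork node Z7 ∈ conditioning set.
  P3: blocked at fork node Z2 ∈ conditioning set.
  P4: blocked at fork node Z2 ∈ conditioning set.
{Z2, Z6, Z7} satisfies the backdoor criterion.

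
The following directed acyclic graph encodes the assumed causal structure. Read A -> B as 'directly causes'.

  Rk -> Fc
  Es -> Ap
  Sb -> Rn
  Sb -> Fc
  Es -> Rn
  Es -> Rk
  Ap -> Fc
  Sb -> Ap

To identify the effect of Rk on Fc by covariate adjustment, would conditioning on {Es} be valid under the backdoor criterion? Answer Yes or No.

Yes

Backdoor paths from Rk to Fc (paths whose first edge points into Rk):
  P1: Rk <- Es -> Ap <- Sb -> Fc
  P2: Rk <- Es -> Ap -> Fc
  P3: Rk <- Es -> Rn <- Sb -> Ap -> Fc
  P4: Rk <- Es -> Rn <- Sb -> Fc
Condition 1 (no descendant of Rk in the set): holds — descendants of Rk are {Fc}; none are in {Es}.
Condition 2 (every backdoor path blocked by {Es}):
  P1: blocked at fork node Es ∈ conditioning set.
  P2: blocked at fork node Es ∈ conditioning set.
  P3: blocked at fork node Es ∈ conditioning set.
  P4: blocked at fork node Es ∈ conditioning set.
{Es} satisfies the backdoor criterion.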